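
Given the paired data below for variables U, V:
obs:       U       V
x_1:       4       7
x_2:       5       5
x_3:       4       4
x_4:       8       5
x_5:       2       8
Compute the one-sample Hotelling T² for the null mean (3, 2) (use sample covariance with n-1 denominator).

Step 1 — sample mean vector:
  mean(U) = (4 + 5 + 4 + 8 + 2) / 5 = 23/5 = 4.6
  mean(V) = (7 + 5 + 4 + 5 + 8) / 5 = 29/5 = 5.8
  x̄ = (4.6, 5.8),  deviation x̄ - mu_0 = (4.6, 5.8) - (3, 2) = (1.6, 3.8).

Step 2 — sample covariance matrix, S[i,j] = (1/(n-1)) · Σ_k (x_{k,i} - mean_i) · (x_{k,j} - mean_j), divisor n-1 = 4:
  S[U,U] = ((-0.6)·(-0.6) + (0.4)·(0.4) + (-0.6)·(-0.6) + (3.4)·(3.4) + (-2.6)·(-2.6)) / 4 = 19.2/4 = 4.8
  S[U,V] = ((-0.6)·(1.2) + (0.4)·(-0.8) + (-0.6)·(-1.8) + (3.4)·(-0.8) + (-2.6)·(2.2)) / 4 = -8.4/4 = -2.1
  S[V,V] = ((1.2)·(1.2) + (-0.8)·(-0.8) + (-1.8)·(-1.8) + (-0.8)·(-0.8) + (2.2)·(2.2)) / 4 = 10.8/4 = 2.7
  S = [[4.8, -2.1],
 [-2.1, 2.7]].

Step 3 — invert S. det(S) = 4.8·2.7 - (-2.1)² = 8.55.
  S^{-1} = (1/det) · [[d, -b], [-b, a]] = [[0.3158, 0.2456],
 [0.2456, 0.5614]].

Step 4 — quadratic form (x̄ - mu_0)^T · S^{-1} · (x̄ - mu_0):
  S^{-1} · (x̄ - mu_0) = (1.4386, 2.5263),
  (x̄ - mu_0)^T · [...] = (1.6)·(1.4386) + (3.8)·(2.5263) = 11.9018.

Step 5 — scale by n: T² = 5 · 11.9018 = 59.5088.

T² ≈ 59.5088


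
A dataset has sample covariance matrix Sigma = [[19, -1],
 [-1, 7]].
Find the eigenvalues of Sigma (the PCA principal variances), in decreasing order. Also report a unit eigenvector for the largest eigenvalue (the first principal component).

Step 1 — characteristic polynomial of 2×2 Sigma:
  det(Sigma - λI) = λ² - trace · λ + det = 0.
  trace = 19 + 7 = 26, det = 19·7 - (-1)² = 132.
Step 2 — discriminant:
  Δ = trace² - 4·det = 676 - 528 = 148.
Step 3 — eigenvalues:
  λ = (trace ± √Δ)/2 = (26 ± 12.1655)/2,
  λ_1 = 19.0828,  λ_2 = 6.9172.

Step 4 — unit eigenvector for λ_1: solve (Sigma - λ_1 I)v = 0. First row:
  (19 - 19.0828)·v_x + (-1)·v_y = 0, i.e. (-0.0828)·v_x + (-1)·v_y = 0,
  so v ∝ (b, λ_1 - a) = (-1, 0.0828); multiply by -1 so the first entry is positive: u = (1, -0.0828).
  ||u|| = √((1)² + (-0.0828)²) = √(1.0068) ≈ 1.0034,
  v_1 = u/||u|| ≈ (0.9966, -0.0825) (||v_1|| = 1).

λ_1 = 19.0828,  λ_2 = 6.9172;  v_1 ≈ (0.9966, -0.0825)


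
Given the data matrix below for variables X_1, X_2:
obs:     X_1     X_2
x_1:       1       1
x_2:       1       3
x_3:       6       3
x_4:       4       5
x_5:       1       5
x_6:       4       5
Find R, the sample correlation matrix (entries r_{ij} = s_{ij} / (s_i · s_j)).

Step 1 — column means:
  mean(X_1) = (1 + 1 + 6 + 4 + 1 + 4) / 6 = 17/6 = 2.8333
  mean(X_2) = (1 + 3 + 3 + 5 + 5 + 5) / 6 = 22/6 = 3.6667

Step 2 — sample variances and covariances s[i,j] = (1/(n-1)) · Σ_k (x_{k,i} - mean_i) · (x_{k,j} - mean_j), with n-1 = 5:
  s[X_1,X_1] = ((-1.8333)·(-1.8333) + (-1.8333)·(-1.8333) + (3.1667)·(3.1667) + (1.1667)·(1.1667) + (-1.8333)·(-1.8333) + (1.1667)·(1.1667)) / 5 = 22.8333/5 = 4.5667
  s[X_1,X_2] = ((-1.8333)·(-2.6667) + (-1.8333)·(-0.6667) + (3.1667)·(-0.6667) + (1.1667)·(1.3333) + (-1.8333)·(1.3333) + (1.1667)·(1.3333)) / 5 = 4.6667/5 = 0.9333
  s[X_2,X_2] = ((-2.6667)·(-2.6667) + (-0.6667)·(-0.6667) + (-0.6667)·(-0.6667) + (1.3333)·(1.3333) + (1.3333)·(1.3333) + (1.3333)·(1.3333)) / 5 = 13.3333/5 = 2.6667
  Sample standard deviations s_i = √(s[i,i]):
  s(X_1) = √(4.5667) = 2.137
  s(X_2) = √(2.6667) = 1.633

Step 3 — r_{ij} = s_{ij} / (s_i · s_j):
  r[X_1,X_1] = 1 (diagonal).
  r[X_1,X_2] = 0.9333 / (2.137 · 1.633) = 0.9333 / 3.4897 = 0.2675
  r[X_2,X_2] = 1 (diagonal).

R is symmetric with unit diagonal. Assembling:

R = [[1, 0.2675],
 [0.2675, 1]]


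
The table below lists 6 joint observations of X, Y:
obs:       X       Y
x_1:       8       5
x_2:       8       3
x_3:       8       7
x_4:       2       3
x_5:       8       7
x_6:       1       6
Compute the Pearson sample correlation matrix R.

Step 1 — column means:
  mean(X) = (8 + 8 + 8 + 2 + 8 + 1) / 6 = 35/6 = 5.8333
  mean(Y) = (5 + 3 + 7 + 3 + 7 + 6) / 6 = 31/6 = 5.1667

Step 2 — sample variances and covariances s[i,j] = (1/(n-1)) · Σ_k (x_{k,i} - mean_i) · (x_{k,j} - mean_j), with n-1 = 5:
  s[X,X] = ((2.1667)·(2.1667) + (2.1667)·(2.1667) + (2.1667)·(2.1667) + (-3.8333)·(-3.8333) + (2.1667)·(2.1667) + (-4.8333)·(-4.8333)) / 5 = 56.8333/5 = 11.3667
  s[X,Y] = ((2.1667)·(-0.1667) + (2.1667)·(-2.1667) + (2.1667)·(1.8333) + (-3.8333)·(-2.1667) + (2.1667)·(1.8333) + (-4.8333)·(0.8333)) / 5 = 7.1667/5 = 1.4333
  s[Y,Y] = ((-0.1667)·(-0.1667) + (-2.1667)·(-2.1667) + (1.8333)·(1.8333) + (-2.1667)·(-2.1667) + (1.8333)·(1.8333) + (0.8333)·(0.8333)) / 5 = 16.8333/5 = 3.3667
  Sample standard deviations s_i = √(s[i,i]):
  s(X) = √(11.3667) = 3.3714
  s(Y) = √(3.3667) = 1.8348

Step 3 — r_{ij} = s_{ij} / (s_i · s_j):
  r[X,X] = 1 (diagonal).
  r[X,Y] = 1.4333 / (3.3714 · 1.8348) = 1.4333 / 6.1861 = 0.2317
  r[Y,Y] = 1 (diagonal).

R is symmetric with unit diagonal. Assembling:

R = [[1, 0.2317],
 [0.2317, 1]]


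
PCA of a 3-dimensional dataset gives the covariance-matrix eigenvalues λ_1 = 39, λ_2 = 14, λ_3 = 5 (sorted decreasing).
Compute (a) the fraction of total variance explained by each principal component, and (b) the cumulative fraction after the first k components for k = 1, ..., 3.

Step 1 — total variance = trace(Sigma) = Σ λ_i = 39 + 14 + 5 = 58.

Step 2 — fraction explained by component i = λ_i / Σ λ:
  PC1: 39/58 = 0.6724
  PC2: 14/58 = 0.2414
  PC3: 5/58 = 0.0862

Step 3 — cumulative fraction after k components = (λ_1 + ... + λ_k) / Σ λ:
  k = 1: 39/58 = 0.6724
  k = 2: (39 + 14)/58 = 53/58 = 0.9138
  k = 3: (39 + 14 + 5)/58 = 58/58 = 1

Summary (fraction, with percent):

explained: PC1 0.6724 (67.24%), PC2 0.2414 (24.14%), PC3 0.0862 (8.62%);  cumulative: 0.6724, 0.9138, 1


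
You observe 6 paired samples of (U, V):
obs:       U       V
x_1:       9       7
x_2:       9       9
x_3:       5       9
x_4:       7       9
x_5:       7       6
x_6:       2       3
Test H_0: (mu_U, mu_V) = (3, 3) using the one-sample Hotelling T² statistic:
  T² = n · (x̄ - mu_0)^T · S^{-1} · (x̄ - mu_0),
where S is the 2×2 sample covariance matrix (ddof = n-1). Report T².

Step 1 — sample mean vector:
  mean(U) = (9 + 9 + 5 + 7 + 7 + 2) / 6 = 39/6 = 6.5
  mean(V) = (7 + 9 + 9 + 9 + 6 + 3) / 6 = 43/6 = 7.1667
  x̄ = (6.5, 7.1667),  deviation x̄ - mu_0 = (6.5, 7.1667) - (3, 3) = (3.5, 4.1667).

Step 2 — sample covariance matrix, S[i,j] = (1/(n-1)) · Σ_k (x_{k,i} - mean_i) · (x_{k,j} - mean_j), divisor n-1 = 5:
  S[U,U] = ((2.5)·(2.5) + (2.5)·(2.5) + (-1.5)·(-1.5) + (0.5)·(0.5) + (0.5)·(0.5) + (-4.5)·(-4.5)) / 5 = 35.5/5 = 7.1
  S[U,V] = ((2.5)·(-0.1667) + (2.5)·(1.8333) + (-1.5)·(1.8333) + (0.5)·(1.8333) + (0.5)·(-1.1667) + (-4.5)·(-4.1667)) / 5 = 20.5/5 = 4.1
  S[V,V] = ((-0.1667)·(-0.1667) + (1.8333)·(1.8333) + (1.8333)·(1.8333) + (1.8333)·(1.8333) + (-1.1667)·(-1.1667) + (-4.1667)·(-4.1667)) / 5 = 28.8333/5 = 5.7667
  S = [[7.1, 4.1],
 [4.1, 5.7667]].

Step 3 — invert S. det(S) = 7.1·5.7667 - (4.1)² = 24.1333.
  S^{-1} = (1/det) · [[d, -b], [-b, a]] = [[0.239, -0.1699],
 [-0.1699, 0.2942]].

Step 4 — quadratic form (x̄ - mu_0)^T · S^{-1} · (x̄ - mu_0):
  S^{-1} · (x̄ - mu_0) = (0.1285, 0.6312),
  (x̄ - mu_0)^T · [...] = (3.5)·(0.1285) + (4.1667)·(0.6312) = 3.0797.

Step 5 — scale by n: T² = 6 · 3.0797 = 18.4779.

T² ≈ 18.4779


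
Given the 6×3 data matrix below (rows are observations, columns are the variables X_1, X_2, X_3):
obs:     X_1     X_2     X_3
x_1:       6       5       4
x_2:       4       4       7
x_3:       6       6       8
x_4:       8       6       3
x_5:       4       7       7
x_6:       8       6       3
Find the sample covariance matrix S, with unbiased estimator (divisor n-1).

Step 1 — column means:
  mean(X_1) = (6 + 4 + 6 + 8 + 4 + 8) / 6 = 36/6 = 6
  mean(X_2) = (5 + 4 + 6 + 6 + 7 + 6) / 6 = 34/6 = 5.6667
  mean(X_3) = (4 + 7 + 8 + 3 + 7 + 3) / 6 = 32/6 = 5.3333

Step 2 — sample covariance S[i,j] = (1/(n-1)) · Σ_k (x_{k,i} - mean_i) · (x_{k,j} - mean_j), with n-1 = 5.
  S[X_1,X_1] = ((0)·(0) + (-2)·(-2) + (0)·(0) + (2)·(2) + (-2)·(-2) + (2)·(2)) / 5 = 16/5 = 3.2
  S[X_1,X_2] = ((0)·(-0.6667) + (-2)·(-1.6667) + (0)·(0.3333) + (2)·(0.3333) + (-2)·(1.3333) + (2)·(0.3333)) / 5 = 2/5 = 0.4
  S[X_1,X_3] = ((0)·(-1.3333) + (-2)·(1.6667) + (0)·(2.6667) + (2)·(-2.3333) + (-2)·(1.6667) + (2)·(-2.3333)) / 5 = -16/5 = -3.2
  S[X_2,X_2] = ((-0.6667)·(-0.6667) + (-1.6667)·(-1.6667) + (0.3333)·(0.3333) + (0.3333)·(0.3333) + (1.3333)·(1.3333) + (0.3333)·(0.3333)) / 5 = 5.3333/5 = 1.0667
  S[X_2,X_3] = ((-0.6667)·(-1.3333) + (-1.6667)·(1.6667) + (0.3333)·(2.6667) + (0.3333)·(-2.3333) + (1.3333)·(1.6667) + (0.3333)·(-2.3333)) / 5 = -0.3333/5 = -0.0667
  S[X_3,X_3] = ((-1.3333)·(-1.3333) + (1.6667)·(1.6667) + (2.6667)·(2.6667) + (-2.3333)·(-2.3333) + (1.6667)·(1.6667) + (-2.3333)·(-2.3333)) / 5 = 25.3333/5 = 5.0667

S is symmetric (S[j,i] = S[i,j]). Assembling:

S = [[3.2, 0.4, -3.2],
 [0.4, 1.0667, -0.0667],
 [-3.2, -0.0667, 5.0667]]


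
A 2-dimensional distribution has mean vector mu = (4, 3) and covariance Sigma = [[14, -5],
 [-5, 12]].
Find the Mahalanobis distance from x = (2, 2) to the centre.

Step 1 — centre the observation: (x - mu) = (-2, -1).

Step 2 — invert Sigma. det(Sigma) = 14·12 - (-5)² = 143.
  Sigma^{-1} = (1/det) · [[d, -b], [-b, a]] = [[0.0839, 0.035],
 [0.035, 0.0979]].

Step 3 — form the quadratic (x - mu)^T · Sigma^{-1} · (x - mu):
  Sigma^{-1} · (x - mu) = (-0.2028, -0.1678).
  (x - mu)^T · [Sigma^{-1} · (x - mu)] = (-2)·(-0.2028) + (-1)·(-0.1678) = 0.5734.

Step 4 — take square root: d = √(0.5734) ≈ 0.7572.

d(x, mu) = √(0.5734) ≈ 0.7572


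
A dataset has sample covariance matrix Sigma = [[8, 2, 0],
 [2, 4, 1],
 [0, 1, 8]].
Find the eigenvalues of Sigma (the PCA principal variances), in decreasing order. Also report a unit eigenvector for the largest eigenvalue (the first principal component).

Step 1 — characteristic polynomial p(λ) = det(λI - Sigma) = λ³ - tr·λ² + c_1·λ - det, where tr = trace, c_1 = sum of the principal 2×2 minors, det = det(Sigma):
  tr = 8 + 4 + 8 = 20,
  c_1 = (8·4 - (2)²) + (8·8 - (0)²) + (4·8 - (1)²) = 28 + 64 + 31 = 123,
  det = 8·(4·8 - (1)²) - (2)·((2)·8 - (1)·(0)) + (0)·((2)·(1) - 4·(0)) = 8·(31) - (2)·(16) + (0)·(2) = 216.
  So p(λ) = λ³ - 20λ² + 123λ - 216.
Step 2 — look for an integer root (rational root theorem: any rational root is an integer divisor of 216). Testing λ = 3:
  p(3) = 27 - 180 + 369 - 216 = 0  ✓
  Dividing out (λ - 3): p(λ) = (λ - 3)(λ² - 17λ + 72).
Step 3 — remaining eigenvalues from the quadratic λ² - 17λ + 72 = 0:
  Δ = 17² - 4·72 = 289 - 288 = 1,  λ = (17 ± √1)/2 = (17 ± 1)/2 = 9 or 8.
  Sorted: λ_1 = 9,  λ_2 = 8,  λ_3 = 3  (check: sum = 20 = tr ✓).

Step 4 — unit eigenvector for λ_1 = 9: v spans the null space of (Sigma - λ_1 I), whose rows are
  r_1 = (-1, 2, 0),  r_2 = (2, -5, 1),  r_3 = (0, 1, -1).
  v is orthogonal to every row, so take v ∝ r_1 × r_2 = ((2)·(1) - (0)·(-5), (0)·(2) - (-1)·(1), (-1)·(-5) - (2)·(2)) = (2, 1, 1).
  Let u = (2, 1, 1).
  ||u|| = √((2)² + (1)² + (1)²) = √(6) ≈ 2.4495,  v_1 = u/||u|| ≈ (0.8165, 0.4082, 0.4082) (||v_1|| = 1).

λ_1 = 9,  λ_2 = 8,  λ_3 = 3;  v_1 ≈ (0.8165, 0.4082, 0.4082)


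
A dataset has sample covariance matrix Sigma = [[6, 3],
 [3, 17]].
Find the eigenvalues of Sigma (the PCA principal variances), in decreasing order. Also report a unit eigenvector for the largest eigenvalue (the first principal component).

Step 1 — characteristic polynomial of 2×2 Sigma:
  det(Sigma - λI) = λ² - trace · λ + det = 0.
  trace = 6 + 17 = 23, det = 6·17 - (3)² = 93.
Step 2 — discriminant:
  Δ = trace² - 4·det = 529 - 372 = 157.
Step 3 — eigenvalues:
  λ = (trace ± √Δ)/2 = (23 ± 12.53)/2,
  λ_1 = 17.765,  λ_2 = 5.235.

Step 4 — unit eigenvector for λ_1: solve (Sigma - λ_1 I)v = 0. First row:
  (6 - 17.765)·v_x + (3)·v_y = 0, i.e. (-11.765)·v_x + (3)·v_y = 0,
  so v ∝ (b, λ_1 - a) = (3, 11.765) = u.
  ||u|| = √((3)² + (11.765)²) = √(147.4148) ≈ 12.1414,
  v_1 = u/||u|| ≈ (0.2471, 0.969) (||v_1|| = 1).

λ_1 = 17.765,  λ_2 = 5.235;  v_1 ≈ (0.2471, 0.969)


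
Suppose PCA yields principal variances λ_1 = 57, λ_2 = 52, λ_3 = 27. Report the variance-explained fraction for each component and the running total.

Step 1 — total variance = trace(Sigma) = Σ λ_i = 57 + 52 + 27 = 136.

Step 2 — fraction explained by component i = λ_i / Σ λ:
  PC1: 57/136 = 0.4191
  PC2: 52/136 = 0.3824
  PC3: 27/136 = 0.1985

Step 3 — cumulative fraction after k components = (λ_1 + ... + λ_k) / Σ λ:
  k = 1: 57/136 = 0.4191
  k = 2: (57 + 52)/136 = 109/136 = 0.8015
  k = 3: (57 + 52 + 27)/136 = 136/136 = 1

Summary (fraction, with percent):

explained: PC1 0.4191 (41.91%), PC2 0.3824 (38.24%), PC3 0.1985 (19.85%);  cumulative: 0.4191, 0.8015, 1


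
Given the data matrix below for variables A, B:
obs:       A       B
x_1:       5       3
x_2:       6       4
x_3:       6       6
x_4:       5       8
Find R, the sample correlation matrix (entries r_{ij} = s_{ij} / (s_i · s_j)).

Step 1 — column means:
  mean(A) = (5 + 6 + 6 + 5) / 4 = 22/4 = 5.5
  mean(B) = (3 + 4 + 6 + 8) / 4 = 21/4 = 5.25

Step 2 — sample variances and covariances s[i,j] = (1/(n-1)) · Σ_k (x_{k,i} - mean_i) · (x_{k,j} - mean_j), with n-1 = 3:
  s[A,A] = ((-0.5)·(-0.5) + (0.5)·(0.5) + (0.5)·(0.5) + (-0.5)·(-0.5)) / 3 = 1/3 = 0.3333
  s[A,B] = ((-0.5)·(-2.25) + (0.5)·(-1.25) + (0.5)·(0.75) + (-0.5)·(2.75)) / 3 = -0.5/3 = -0.1667
  s[B,B] = ((-2.25)·(-2.25) + (-1.25)·(-1.25) + (0.75)·(0.75) + (2.75)·(2.75)) / 3 = 14.75/3 = 4.9167
  Sample standard deviations s_i = √(s[i,i]):
  s(A) = √(0.3333) = 0.5774
  s(B) = √(4.9167) = 2.2174

Step 3 — r_{ij} = s_{ij} / (s_i · s_j):
  r[A,A] = 1 (diagonal).
  r[A,B] = -0.1667 / (0.5774 · 2.2174) = -0.1667 / 1.2802 = -0.1302
  r[B,B] = 1 (diagonal).

R is symmetric with unit diagonal. Assembling:

R = [[1, -0.1302],
 [-0.1302, 1]]


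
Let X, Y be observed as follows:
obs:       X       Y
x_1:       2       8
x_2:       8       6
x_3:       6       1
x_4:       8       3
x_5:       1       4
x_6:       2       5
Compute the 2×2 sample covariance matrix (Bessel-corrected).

Step 1 — column means:
  mean(X) = (2 + 8 + 6 + 8 + 1 + 2) / 6 = 27/6 = 4.5
  mean(Y) = (8 + 6 + 1 + 3 + 4 + 5) / 6 = 27/6 = 4.5

Step 2 — sample covariance S[i,j] = (1/(n-1)) · Σ_k (x_{k,i} - mean_i) · (x_{k,j} - mean_j), with n-1 = 5.
  S[X,X] = ((-2.5)·(-2.5) + (3.5)·(3.5) + (1.5)·(1.5) + (3.5)·(3.5) + (-3.5)·(-3.5) + (-2.5)·(-2.5)) / 5 = 51.5/5 = 10.3
  S[X,Y] = ((-2.5)·(3.5) + (3.5)·(1.5) + (1.5)·(-3.5) + (3.5)·(-1.5) + (-3.5)·(-0.5) + (-2.5)·(0.5)) / 5 = -13.5/5 = -2.7
  S[Y,Y] = ((3.5)·(3.5) + (1.5)·(1.5) + (-3.5)·(-3.5) + (-1.5)·(-1.5) + (-0.5)·(-0.5) + (0.5)·(0.5)) / 5 = 29.5/5 = 5.9

S is symmetric (S[j,i] = S[i,j]). Assembling:

S = [[10.3, -2.7],
 [-2.7, 5.9]]


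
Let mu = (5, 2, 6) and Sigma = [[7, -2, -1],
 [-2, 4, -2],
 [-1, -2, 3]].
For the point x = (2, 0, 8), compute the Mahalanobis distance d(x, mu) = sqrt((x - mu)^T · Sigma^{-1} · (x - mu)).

Step 1 — centre the observation: (x - mu) = (-3, -2, 2).

Step 2 — invert Sigma (cofactor / det for 3×3, or solve directly):
  Sigma^{-1} = [[0.25, 0.25, 0.25],
 [0.25, 0.625, 0.5],
 [0.25, 0.5, 0.75]].

Step 3 — form the quadratic (x - mu)^T · Sigma^{-1} · (x - mu):
  Sigma^{-1} · (x - mu) = (-0.75, -1, -0.25).
  (x - mu)^T · [Sigma^{-1} · (x - mu)] = (-3)·(-0.75) + (-2)·(-1) + (2)·(-0.25) = 3.75.

Step 4 — take square root: d = √(3.75) ≈ 1.9365.

d(x, mu) = √(3.75) ≈ 1.9365


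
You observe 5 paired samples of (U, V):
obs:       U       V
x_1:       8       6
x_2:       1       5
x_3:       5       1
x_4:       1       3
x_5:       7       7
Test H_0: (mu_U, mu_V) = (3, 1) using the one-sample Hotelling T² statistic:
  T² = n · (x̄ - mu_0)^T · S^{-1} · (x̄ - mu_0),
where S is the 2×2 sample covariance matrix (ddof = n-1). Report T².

Step 1 — sample mean vector:
  mean(U) = (8 + 1 + 5 + 1 + 7) / 5 = 22/5 = 4.4
  mean(V) = (6 + 5 + 1 + 3 + 7) / 5 = 22/5 = 4.4
  x̄ = (4.4, 4.4),  deviation x̄ - mu_0 = (4.4, 4.4) - (3, 1) = (1.4, 3.4).

Step 2 — sample covariance matrix, S[i,j] = (1/(n-1)) · Σ_k (x_{k,i} - mean_i) · (x_{k,j} - mean_j), divisor n-1 = 4:
  S[U,U] = ((3.6)·(3.6) + (-3.4)·(-3.4) + (0.6)·(0.6) + (-3.4)·(-3.4) + (2.6)·(2.6)) / 4 = 43.2/4 = 10.8
  S[U,V] = ((3.6)·(1.6) + (-3.4)·(0.6) + (0.6)·(-3.4) + (-3.4)·(-1.4) + (2.6)·(2.6)) / 4 = 13.2/4 = 3.3
  S[V,V] = ((1.6)·(1.6) + (0.6)·(0.6) + (-3.4)·(-3.4) + (-1.4)·(-1.4) + (2.6)·(2.6)) / 4 = 23.2/4 = 5.8
  S = [[10.8, 3.3],
 [3.3, 5.8]].

Step 3 — invert S. det(S) = 10.8·5.8 - (3.3)² = 51.75.
  S^{-1} = (1/det) · [[d, -b], [-b, a]] = [[0.1121, -0.0638],
 [-0.0638, 0.2087]].

Step 4 — quadratic form (x̄ - mu_0)^T · S^{-1} · (x̄ - mu_0):
  S^{-1} · (x̄ - mu_0) = (-0.0599, 0.6203),
  (x̄ - mu_0)^T · [...] = (1.4)·(-0.0599) + (3.4)·(0.6203) = 2.0251.

Step 5 — scale by n: T² = 5 · 2.0251 = 10.1256.

T² ≈ 10.1256


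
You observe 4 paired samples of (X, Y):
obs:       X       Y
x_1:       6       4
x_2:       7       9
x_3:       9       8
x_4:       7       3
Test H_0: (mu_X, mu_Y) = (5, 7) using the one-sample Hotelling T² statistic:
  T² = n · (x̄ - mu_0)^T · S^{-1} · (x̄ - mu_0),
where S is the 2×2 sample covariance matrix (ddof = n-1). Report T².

Step 1 — sample mean vector:
  mean(X) = (6 + 7 + 9 + 7) / 4 = 29/4 = 7.25
  mean(Y) = (4 + 9 + 8 + 3) / 4 = 24/4 = 6
  x̄ = (7.25, 6),  deviation x̄ - mu_0 = (7.25, 6) - (5, 7) = (2.25, -1).

Step 2 — sample covariance matrix, S[i,j] = (1/(n-1)) · Σ_k (x_{k,i} - mean_i) · (x_{k,j} - mean_j), divisor n-1 = 3:
  S[X,X] = ((-1.25)·(-1.25) + (-0.25)·(-0.25) + (1.75)·(1.75) + (-0.25)·(-0.25)) / 3 = 4.75/3 = 1.5833
  S[X,Y] = ((-1.25)·(-2) + (-0.25)·(3) + (1.75)·(2) + (-0.25)·(-3)) / 3 = 6/3 = 2
  S[Y,Y] = ((-2)·(-2) + (3)·(3) + (2)·(2) + (-3)·(-3)) / 3 = 26/3 = 8.6667
  S = [[1.5833, 2],
 [2, 8.6667]].

Step 3 — invert S. det(S) = 1.5833·8.6667 - (2)² = 9.7222.
  S^{-1} = (1/det) · [[d, -b], [-b, a]] = [[0.8914, -0.2057],
 [-0.2057, 0.1629]].

Step 4 — quadratic form (x̄ - mu_0)^T · S^{-1} · (x̄ - mu_0):
  S^{-1} · (x̄ - mu_0) = (2.2114, -0.6257),
  (x̄ - mu_0)^T · [...] = (2.25)·(2.2114) + (-1)·(-0.6257) = 5.6014.

Step 5 — scale by n: T² = 4 · 5.6014 = 22.4057.

T² ≈ 22.4057


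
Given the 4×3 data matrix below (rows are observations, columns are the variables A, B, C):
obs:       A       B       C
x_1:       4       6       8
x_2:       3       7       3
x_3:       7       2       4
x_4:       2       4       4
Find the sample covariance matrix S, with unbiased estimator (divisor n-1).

Step 1 — column means:
  mean(A) = (4 + 3 + 7 + 2) / 4 = 16/4 = 4
  mean(B) = (6 + 7 + 2 + 4) / 4 = 19/4 = 4.75
  mean(C) = (8 + 3 + 4 + 4) / 4 = 19/4 = 4.75

Step 2 — sample covariance S[i,j] = (1/(n-1)) · Σ_k (x_{k,i} - mean_i) · (x_{k,j} - mean_j), with n-1 = 3.
  S[A,A] = ((0)·(0) + (-1)·(-1) + (3)·(3) + (-2)·(-2)) / 3 = 14/3 = 4.6667
  S[A,B] = ((0)·(1.25) + (-1)·(2.25) + (3)·(-2.75) + (-2)·(-0.75)) / 3 = -9/3 = -3
  S[A,C] = ((0)·(3.25) + (-1)·(-1.75) + (3)·(-0.75) + (-2)·(-0.75)) / 3 = 1/3 = 0.3333
  S[B,B] = ((1.25)·(1.25) + (2.25)·(2.25) + (-2.75)·(-2.75) + (-0.75)·(-0.75)) / 3 = 14.75/3 = 4.9167
  S[B,C] = ((1.25)·(3.25) + (2.25)·(-1.75) + (-2.75)·(-0.75) + (-0.75)·(-0.75)) / 3 = 2.75/3 = 0.9167
  S[C,C] = ((3.25)·(3.25) + (-1.75)·(-1.75) + (-0.75)·(-0.75) + (-0.75)·(-0.75)) / 3 = 14.75/3 = 4.9167

S is symmetric (S[j,i] = S[i,j]). Assembling:

S = [[4.6667, -3, 0.3333],
 [-3, 4.9167, 0.9167],
 [0.3333, 0.9167, 4.9167]]


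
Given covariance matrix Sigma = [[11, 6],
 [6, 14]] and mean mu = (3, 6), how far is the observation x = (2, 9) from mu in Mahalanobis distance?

Step 1 — centre the observation: (x - mu) = (-1, 3).

Step 2 — invert Sigma. det(Sigma) = 11·14 - (6)² = 118.
  Sigma^{-1} = (1/det) · [[d, -b], [-b, a]] = [[0.1186, -0.0508],
 [-0.0508, 0.0932]].

Step 3 — form the quadratic (x - mu)^T · Sigma^{-1} · (x - mu):
  Sigma^{-1} · (x - mu) = (-0.2712, 0.3305).
  (x - mu)^T · [Sigma^{-1} · (x - mu)] = (-1)·(-0.2712) + (3)·(0.3305) = 1.2627.

Step 4 — take square root: d = √(1.2627) ≈ 1.1237.

d(x, mu) = √(1.2627) ≈ 1.1237


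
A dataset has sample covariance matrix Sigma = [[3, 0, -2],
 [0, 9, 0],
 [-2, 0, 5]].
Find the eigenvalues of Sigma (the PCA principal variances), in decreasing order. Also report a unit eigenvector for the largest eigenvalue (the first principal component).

Step 1 — characteristic polynomial p(λ) = det(λI - Sigma) = λ³ - tr·λ² + c_1·λ - det, where tr = trace, c_1 = sum of the principal 2×2 minors, det = det(Sigma):
  tr = 3 + 9 + 5 = 17,
  c_1 = (3·9 - (0)²) + (3·5 - (-2)²) + (9·5 - (0)²) = 27 + 11 + 45 = 83,
  det = 3·(9·5 - (0)²) - (0)·((0)·5 - (0)·(-2)) + (-2)·((0)·(0) - 9·(-2)) = 3·(45) - (0)·(0) + (-2)·(18) = 99.
  So p(λ) = λ³ - 17λ² + 83λ - 99.
Step 2 — look for an integer root (rational root theorem: any rational root is an integer divisor of 99). Testing λ = 9:
  p(9) = 729 - 1377 + 747 - 99 = 0  ✓
  Dividing out (λ - 9): p(λ) = (λ - 9)(λ² - 8λ + 11).
Step 3 — remaining eigenvalues from the quadratic λ² - 8λ + 11 = 0:
  Δ = 8² - 4·11 = 64 - 44 = 20,  λ = (8 ± √20)/2 = (8 ± 4.4721)/2 ≈ 6.2361 or 1.7639.
  Sorted: λ_1 = 9,  λ_2 = 6.2361,  λ_3 = 1.7639  (check: sum = 17 = tr ✓).

Step 4 — unit eigenvector for λ_1 = 9: v spans the null space of (Sigma - λ_1 I), whose rows are
  r_1 = (-6, 0, -2),  r_2 = (0, 0, 0),  r_3 = (-2, 0, -4).
  v is orthogonal to every row, so take v ∝ r_1 × r_3 = ((0)·(-4) - (-2)·(0), (-2)·(-2) - (-6)·(-4), (-6)·(0) - (0)·(-2)) = (0, -20, 0).
  Rescale (divide by 20; multiply by -1 so the first nonzero entry is positive): u = (0, 1, 0).
  ||u|| = √((0)² + (1)² + (0)²) = √(1) = 1,  v_1 = u/||u|| ≈ (0, 1, 0) (||v_1|| = 1).

λ_1 = 9,  λ_2 = 6.2361,  λ_3 = 1.7639;  v_1 ≈ (0, 1, 0)


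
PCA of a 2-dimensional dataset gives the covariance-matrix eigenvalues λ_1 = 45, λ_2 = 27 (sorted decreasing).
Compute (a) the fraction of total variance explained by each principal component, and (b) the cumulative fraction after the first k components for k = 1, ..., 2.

Step 1 — total variance = trace(Sigma) = Σ λ_i = 45 + 27 = 72.

Step 2 — fraction explained by component i = λ_i / Σ λ:
  PC1: 45/72 = 0.625
  PC2: 27/72 = 0.375

Step 3 — cumulative fraction after k components = (λ_1 + ... + λ_k) / Σ λ:
  k = 1: 45/72 = 0.625
  k = 2: (45 + 27)/72 = 72/72 = 1

Summary (fraction, with percent):

explained: PC1 0.625 (62.5%), PC2 0.375 (37.5%);  cumulative: 0.625, 1


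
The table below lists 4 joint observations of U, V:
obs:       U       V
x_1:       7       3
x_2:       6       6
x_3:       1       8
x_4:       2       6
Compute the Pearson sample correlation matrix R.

Step 1 — column means:
  mean(U) = (7 + 6 + 1 + 2) / 4 = 16/4 = 4
  mean(V) = (3 + 6 + 8 + 6) / 4 = 23/4 = 5.75

Step 2 — sample variances and covariances s[i,j] = (1/(n-1)) · Σ_k (x_{k,i} - mean_i) · (x_{k,j} - mean_j), with n-1 = 3:
  s[U,U] = ((3)·(3) + (2)·(2) + (-3)·(-3) + (-2)·(-2)) / 3 = 26/3 = 8.6667
  s[U,V] = ((3)·(-2.75) + (2)·(0.25) + (-3)·(2.25) + (-2)·(0.25)) / 3 = -15/3 = -5
  s[V,V] = ((-2.75)·(-2.75) + (0.25)·(0.25) + (2.25)·(2.25) + (0.25)·(0.25)) / 3 = 12.75/3 = 4.25
  Sample standard deviations s_i = √(s[i,i]):
  s(U) = √(8.6667) = 2.9439
  s(V) = √(4.25) = 2.0616

Step 3 — r_{ij} = s_{ij} / (s_i · s_j):
  r[U,U] = 1 (diagonal).
  r[U,V] = -5 / (2.9439 · 2.0616) = -5 / 6.069 = -0.8239
  r[V,V] = 1 (diagonal).

R is symmetric with unit diagonal. Assembling:

R = [[1, -0.8239],
 [-0.8239, 1]]


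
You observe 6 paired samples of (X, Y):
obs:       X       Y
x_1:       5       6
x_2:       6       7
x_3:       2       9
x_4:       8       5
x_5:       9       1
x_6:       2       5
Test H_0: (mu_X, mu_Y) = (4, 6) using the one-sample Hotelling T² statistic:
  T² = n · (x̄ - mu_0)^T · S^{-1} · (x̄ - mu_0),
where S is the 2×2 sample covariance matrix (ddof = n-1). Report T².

Step 1 — sample mean vector:
  mean(X) = (5 + 6 + 2 + 8 + 9 + 2) / 6 = 32/6 = 5.3333
  mean(Y) = (6 + 7 + 9 + 5 + 1 + 5) / 6 = 33/6 = 5.5
  x̄ = (5.3333, 5.5),  deviation x̄ - mu_0 = (5.3333, 5.5) - (4, 6) = (1.3333, -0.5).

Step 2 — sample covariance matrix, S[i,j] = (1/(n-1)) · Σ_k (x_{k,i} - mean_i) · (x_{k,j} - mean_j), divisor n-1 = 5:
  S[X,X] = ((-0.3333)·(-0.3333) + (0.6667)·(0.6667) + (-3.3333)·(-3.3333) + (2.6667)·(2.6667) + (3.6667)·(3.6667) + (-3.3333)·(-3.3333)) / 5 = 43.3333/5 = 8.6667
  S[X,Y] = ((-0.3333)·(0.5) + (0.6667)·(1.5) + (-3.3333)·(3.5) + (2.6667)·(-0.5) + (3.6667)·(-4.5) + (-3.3333)·(-0.5)) / 5 = -27/5 = -5.4
  S[Y,Y] = ((0.5)·(0.5) + (1.5)·(1.5) + (3.5)·(3.5) + (-0.5)·(-0.5) + (-4.5)·(-4.5) + (-0.5)·(-0.5)) / 5 = 35.5/5 = 7.1
  S = [[8.6667, -5.4],
 [-5.4, 7.1]].

Step 3 — invert S. det(S) = 8.6667·7.1 - (-5.4)² = 32.3733.
  S^{-1} = (1/det) · [[d, -b], [-b, a]] = [[0.2193, 0.1668],
 [0.1668, 0.2677]].

Step 4 — quadratic form (x̄ - mu_0)^T · S^{-1} · (x̄ - mu_0):
  S^{-1} · (x̄ - mu_0) = (0.209, 0.0886),
  (x̄ - mu_0)^T · [...] = (1.3333)·(0.209) + (-0.5)·(0.0886) = 0.2344.

Step 5 — scale by n: T² = 6 · 0.2344 = 1.4065.

T² ≈ 1.4065


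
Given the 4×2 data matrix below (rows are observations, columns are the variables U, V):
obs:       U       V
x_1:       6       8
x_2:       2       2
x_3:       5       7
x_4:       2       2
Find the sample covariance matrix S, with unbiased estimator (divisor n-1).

Step 1 — column means:
  mean(U) = (6 + 2 + 5 + 2) / 4 = 15/4 = 3.75
  mean(V) = (8 + 2 + 7 + 2) / 4 = 19/4 = 4.75

Step 2 — sample covariance S[i,j] = (1/(n-1)) · Σ_k (x_{k,i} - mean_i) · (x_{k,j} - mean_j), with n-1 = 3.
  S[U,U] = ((2.25)·(2.25) + (-1.75)·(-1.75) + (1.25)·(1.25) + (-1.75)·(-1.75)) / 3 = 12.75/3 = 4.25
  S[U,V] = ((2.25)·(3.25) + (-1.75)·(-2.75) + (1.25)·(2.25) + (-1.75)·(-2.75)) / 3 = 19.75/3 = 6.5833
  S[V,V] = ((3.25)·(3.25) + (-2.75)·(-2.75) + (2.25)·(2.25) + (-2.75)·(-2.75)) / 3 = 30.75/3 = 10.25

S is symmetric (S[j,i] = S[i,j]). Assembling:

S = [[4.25, 6.5833],
 [6.5833, 10.25]]


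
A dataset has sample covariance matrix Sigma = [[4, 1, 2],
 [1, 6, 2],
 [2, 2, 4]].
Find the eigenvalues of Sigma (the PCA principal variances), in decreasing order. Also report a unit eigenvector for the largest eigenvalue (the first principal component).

Step 1 — characteristic polynomial p(λ) = det(λI - Sigma) = λ³ - tr·λ² + c_1·λ - det, where tr = trace, c_1 = sum of the principal 2×2 minors, det = det(Sigma):
  tr = 4 + 6 + 4 = 14,
  c_1 = (4·6 - (1)²) + (4·4 - (2)²) + (6·4 - (2)²) = 23 + 12 + 20 = 55,
  det = 4·(6·4 - (2)²) - (1)·((1)·4 - (2)·(2)) + (2)·((1)·(2) - 6·(2)) = 4·(20) - (1)·(0) + (2)·(-10) = 60.
  So p(λ) = λ³ - 14λ² + 55λ - 60.
Step 2 — look for an integer root (rational root theorem: any rational root is an integer divisor of 60). Testing λ = 4:
  p(4) = 64 - 224 + 220 - 60 = 0  ✓
  Dividing out (λ - 4): p(λ) = (λ - 4)(λ² - 10λ + 15).
Step 3 — remaining eigenvalues from the quadratic λ² - 10λ + 15 = 0:
  Δ = 10² - 4·15 = 100 - 60 = 40,  λ = (10 ± √40)/2 = (10 ± 6.3246)/2 ≈ 8.1623 or 1.8377.
  Sorted: λ_1 = 8.1623,  λ_2 = 4,  λ_3 = 1.8377  (check: sum = 14 = tr ✓).

Step 4 — unit eigenvector for λ_1 ≈ 8.1623: v spans the null space of (Sigma - λ_1 I), whose rows are
  r_1 = (-4.1623, 1, 2),  r_2 = (1, -2.1623, 2),  r_3 = (2, 2, -4.1623).
  v is orthogonal to every row, so take v ∝ r_1 × r_2 = ((1)·(2) - (2)·(-2.1623), (2)·(1) - (-4.1623)·(2), (-4.1623)·(-2.1623) - (1)·(1)) ≈ (6.3246, 10.3246, 8).
  Let u = (6.3246, 10.3246, 8).
  ||u|| = √((6.3246)² + (10.3246)² + (8)²) = √(210.5964) ≈ 14.5119,  v_1 = u/||u|| ≈ (0.4358, 0.7115, 0.5513) (||v_1|| = 1).

λ_1 = 8.1623,  λ_2 = 4,  λ_3 = 1.8377;  v_1 ≈ (0.4358, 0.7115, 0.5513)


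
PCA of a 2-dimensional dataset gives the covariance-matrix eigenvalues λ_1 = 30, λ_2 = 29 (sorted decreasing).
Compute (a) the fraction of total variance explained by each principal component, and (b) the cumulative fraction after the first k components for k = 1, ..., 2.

Step 1 — total variance = trace(Sigma) = Σ λ_i = 30 + 29 = 59.

Step 2 — fraction explained by component i = λ_i / Σ λ:
  PC1: 30/59 = 0.5085
  PC2: 29/59 = 0.4915

Step 3 — cumulative fraction after k components = (λ_1 + ... + λ_k) / Σ λ:
  k = 1: 30/59 = 0.5085
  k = 2: (30 + 29)/59 = 59/59 = 1

Summary (fraction, with percent):

explained: PC1 0.5085 (50.85%), PC2 0.4915 (49.15%);  cumulative: 0.5085, 1


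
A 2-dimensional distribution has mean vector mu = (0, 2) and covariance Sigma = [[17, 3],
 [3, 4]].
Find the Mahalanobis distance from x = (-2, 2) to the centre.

Step 1 — centre the observation: (x - mu) = (-2, 0).

Step 2 — invert Sigma. det(Sigma) = 17·4 - (3)² = 59.
  Sigma^{-1} = (1/det) · [[d, -b], [-b, a]] = [[0.0678, -0.0508],
 [-0.0508, 0.2881]].

Step 3 — form the quadratic (x - mu)^T · Sigma^{-1} · (x - mu):
  Sigma^{-1} · (x - mu) = (-0.1356, 0.1017).
  (x - mu)^T · [Sigma^{-1} · (x - mu)] = (-2)·(-0.1356) + (0)·(0.1017) = 0.2712.

Step 4 — take square root: d = √(0.2712) ≈ 0.5208.

d(x, mu) = √(0.2712) ≈ 0.5208


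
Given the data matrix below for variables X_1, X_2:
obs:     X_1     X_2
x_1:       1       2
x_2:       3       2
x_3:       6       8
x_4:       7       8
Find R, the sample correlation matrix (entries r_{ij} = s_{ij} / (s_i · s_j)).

Step 1 — column means:
  mean(X_1) = (1 + 3 + 6 + 7) / 4 = 17/4 = 4.25
  mean(X_2) = (2 + 2 + 8 + 8) / 4 = 20/4 = 5

Step 2 — sample variances and covariances s[i,j] = (1/(n-1)) · Σ_k (x_{k,i} - mean_i) · (x_{k,j} - mean_j), with n-1 = 3:
  s[X_1,X_1] = ((-3.25)·(-3.25) + (-1.25)·(-1.25) + (1.75)·(1.75) + (2.75)·(2.75)) / 3 = 22.75/3 = 7.5833
  s[X_1,X_2] = ((-3.25)·(-3) + (-1.25)·(-3) + (1.75)·(3) + (2.75)·(3)) / 3 = 27/3 = 9
  s[X_2,X_2] = ((-3)·(-3) + (-3)·(-3) + (3)·(3) + (3)·(3)) / 3 = 36/3 = 12
  Sample standard deviations s_i = √(s[i,i]):
  s(X_1) = √(7.5833) = 2.7538
  s(X_2) = √(12) = 3.4641

Step 3 — r_{ij} = s_{ij} / (s_i · s_j):
  r[X_1,X_1] = 1 (diagonal).
  r[X_1,X_2] = 9 / (2.7538 · 3.4641) = 9 / 9.5394 = 0.9435
  r[X_2,X_2] = 1 (diagonal).

R is symmetric with unit diagonal. Assembling:

R = [[1, 0.9435],
 [0.9435, 1]]


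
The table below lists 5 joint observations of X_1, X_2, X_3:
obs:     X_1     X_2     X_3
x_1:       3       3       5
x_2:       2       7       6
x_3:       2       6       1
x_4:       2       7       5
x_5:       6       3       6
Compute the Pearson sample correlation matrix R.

Step 1 — column means:
  mean(X_1) = (3 + 2 + 2 + 2 + 6) / 5 = 15/5 = 3
  mean(X_2) = (3 + 7 + 6 + 7 + 3) / 5 = 26/5 = 5.2
  mean(X_3) = (5 + 6 + 1 + 5 + 6) / 5 = 23/5 = 4.6

Step 2 — sample variances and covariances s[i,j] = (1/(n-1)) · Σ_k (x_{k,i} - mean_i) · (x_{k,j} - mean_j), with n-1 = 4:
  s[X_1,X_1] = ((0)·(0) + (-1)·(-1) + (-1)·(-1) + (-1)·(-1) + (3)·(3)) / 4 = 12/4 = 3
  s[X_1,X_2] = ((0)·(-2.2) + (-1)·(1.8) + (-1)·(0.8) + (-1)·(1.8) + (3)·(-2.2)) / 4 = -11/4 = -2.75
  s[X_1,X_3] = ((0)·(0.4) + (-1)·(1.4) + (-1)·(-3.6) + (-1)·(0.4) + (3)·(1.4)) / 4 = 6/4 = 1.5
  s[X_2,X_2] = ((-2.2)·(-2.2) + (1.8)·(1.8) + (0.8)·(0.8) + (1.8)·(1.8) + (-2.2)·(-2.2)) / 4 = 16.8/4 = 4.2
  s[X_2,X_3] = ((-2.2)·(0.4) + (1.8)·(1.4) + (0.8)·(-3.6) + (1.8)·(0.4) + (-2.2)·(1.4)) / 4 = -3.6/4 = -0.9
  s[X_3,X_3] = ((0.4)·(0.4) + (1.4)·(1.4) + (-3.6)·(-3.6) + (0.4)·(0.4) + (1.4)·(1.4)) / 4 = 17.2/4 = 4.3
  Sample standard deviations s_i = √(s[i,i]):
  s(X_1) = √(3) = 1.7321
  s(X_2) = √(4.2) = 2.0494
  s(X_3) = √(4.3) = 2.0736

Step 3 — r_{ij} = s_{ij} / (s_i · s_j):
  r[X_1,X_1] = 1 (diagonal).
  r[X_1,X_2] = -2.75 / (1.7321 · 2.0494) = -2.75 / 3.5496 = -0.7747
  r[X_1,X_3] = 1.5 / (1.7321 · 2.0736) = 1.5 / 3.5917 = 0.4176
  r[X_2,X_2] = 1 (diagonal).
  r[X_2,X_3] = -0.9 / (2.0494 · 2.0736) = -0.9 / 4.2497 = -0.2118
  r[X_3,X_3] = 1 (diagonal).

R is symmetric with unit diagonal. Assembling:

R = [[1, -0.7747, 0.4176],
 [-0.7747, 1, -0.2118],
 [0.4176, -0.2118, 1]]


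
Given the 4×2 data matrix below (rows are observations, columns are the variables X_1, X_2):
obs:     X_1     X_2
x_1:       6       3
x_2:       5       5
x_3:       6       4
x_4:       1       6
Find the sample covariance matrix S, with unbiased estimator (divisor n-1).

Step 1 — column means:
  mean(X_1) = (6 + 5 + 6 + 1) / 4 = 18/4 = 4.5
  mean(X_2) = (3 + 5 + 4 + 6) / 4 = 18/4 = 4.5

Step 2 — sample covariance S[i,j] = (1/(n-1)) · Σ_k (x_{k,i} - mean_i) · (x_{k,j} - mean_j), with n-1 = 3.
  S[X_1,X_1] = ((1.5)·(1.5) + (0.5)·(0.5) + (1.5)·(1.5) + (-3.5)·(-3.5)) / 3 = 17/3 = 5.6667
  S[X_1,X_2] = ((1.5)·(-1.5) + (0.5)·(0.5) + (1.5)·(-0.5) + (-3.5)·(1.5)) / 3 = -8/3 = -2.6667
  S[X_2,X_2] = ((-1.5)·(-1.5) + (0.5)·(0.5) + (-0.5)·(-0.5) + (1.5)·(1.5)) / 3 = 5/3 = 1.6667

S is symmetric (S[j,i] = S[i,j]). Assembling:

S = [[5.6667, -2.6667],
 [-2.6667, 1.6667]]


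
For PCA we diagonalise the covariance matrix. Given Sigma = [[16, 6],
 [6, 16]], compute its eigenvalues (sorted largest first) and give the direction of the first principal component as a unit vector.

Step 1 — characteristic polynomial of 2×2 Sigma:
  det(Sigma - λI) = λ² - trace · λ + det = 0.
  trace = 16 + 16 = 32, det = 16·16 - (6)² = 220.
Step 2 — discriminant:
  Δ = trace² - 4·det = 1024 - 880 = 144.
Step 3 — eigenvalues:
  λ = (trace ± √Δ)/2 = (32 ± 12)/2,
  λ_1 = 22,  λ_2 = 10.

Step 4 — unit eigenvector for λ_1: solve (Sigma - λ_1 I)v = 0. First row:
  (16 - 22)·v_x + (6)·v_y = 0, i.e. (-6)·v_x + (6)·v_y = 0,
  so v ∝ (b, λ_1 - a) = (6, 6) = u.
  ||u|| = √((6)² + (6)²) = √(72) ≈ 8.4853,
  v_1 = u/||u|| ≈ (0.7071, 0.7071) (||v_1|| = 1).

λ_1 = 22,  λ_2 = 10;  v_1 ≈ (0.7071, 0.7071)


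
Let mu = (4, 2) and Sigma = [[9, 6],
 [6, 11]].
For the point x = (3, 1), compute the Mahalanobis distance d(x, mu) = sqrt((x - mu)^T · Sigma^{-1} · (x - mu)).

Step 1 — centre the observation: (x - mu) = (-1, -1).

Step 2 — invert Sigma. det(Sigma) = 9·11 - (6)² = 63.
  Sigma^{-1} = (1/det) · [[d, -b], [-b, a]] = [[0.1746, -0.0952],
 [-0.0952, 0.1429]].

Step 3 — form the quadratic (x - mu)^T · Sigma^{-1} · (x - mu):
  Sigma^{-1} · (x - mu) = (-0.0794, -0.0476).
  (x - mu)^T · [Sigma^{-1} · (x - mu)] = (-1)·(-0.0794) + (-1)·(-0.0476) = 0.127.

Step 4 — take square root: d = √(0.127) ≈ 0.3563.

d(x, mu) = √(0.127) ≈ 0.3563


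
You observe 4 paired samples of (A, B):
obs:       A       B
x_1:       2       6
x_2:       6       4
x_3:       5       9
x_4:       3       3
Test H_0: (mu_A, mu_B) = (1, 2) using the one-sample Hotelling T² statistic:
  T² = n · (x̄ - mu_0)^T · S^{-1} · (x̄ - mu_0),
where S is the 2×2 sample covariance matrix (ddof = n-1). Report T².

Step 1 — sample mean vector:
  mean(A) = (2 + 6 + 5 + 3) / 4 = 16/4 = 4
  mean(B) = (6 + 4 + 9 + 3) / 4 = 22/4 = 5.5
  x̄ = (4, 5.5),  deviation x̄ - mu_0 = (4, 5.5) - (1, 2) = (3, 3.5).

Step 2 — sample covariance matrix, S[i,j] = (1/(n-1)) · Σ_k (x_{k,i} - mean_i) · (x_{k,j} - mean_j), divisor n-1 = 3:
  S[A,A] = ((-2)·(-2) + (2)·(2) + (1)·(1) + (-1)·(-1)) / 3 = 10/3 = 3.3333
  S[A,B] = ((-2)·(0.5) + (2)·(-1.5) + (1)·(3.5) + (-1)·(-2.5)) / 3 = 2/3 = 0.6667
  S[B,B] = ((0.5)·(0.5) + (-1.5)·(-1.5) + (3.5)·(3.5) + (-2.5)·(-2.5)) / 3 = 21/3 = 7
  S = [[3.3333, 0.6667],
 [0.6667, 7]].

Step 3 — invert S. det(S) = 3.3333·7 - (0.6667)² = 22.8889.
  S^{-1} = (1/det) · [[d, -b], [-b, a]] = [[0.3058, -0.0291],
 [-0.0291, 0.1456]].

Step 4 — quadratic form (x̄ - mu_0)^T · S^{-1} · (x̄ - mu_0):
  S^{-1} · (x̄ - mu_0) = (0.8155, 0.4223),
  (x̄ - mu_0)^T · [...] = (3)·(0.8155) + (3.5)·(0.4223) = 3.9248.

Step 5 — scale by n: T² = 4 · 3.9248 = 15.699.

T² ≈ 15.699


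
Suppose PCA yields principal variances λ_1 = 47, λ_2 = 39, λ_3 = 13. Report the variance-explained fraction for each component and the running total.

Step 1 — total variance = trace(Sigma) = Σ λ_i = 47 + 39 + 13 = 99.

Step 2 — fraction explained by component i = λ_i / Σ λ:
  PC1: 47/99 = 0.4747
  PC2: 39/99 = 0.3939
  PC3: 13/99 = 0.1313

Step 3 — cumulative fraction after k components = (λ_1 + ... + λ_k) / Σ λ:
  k = 1: 47/99 = 0.4747
  k = 2: (47 + 39)/99 = 86/99 = 0.8687
  k = 3: (47 + 39 + 13)/99 = 99/99 = 1

Summary (fraction, with percent):

explained: PC1 0.4747 (47.47%), PC2 0.3939 (39.39%), PC3 0.1313 (13.13%);  cumulative: 0.4747, 0.8687, 1


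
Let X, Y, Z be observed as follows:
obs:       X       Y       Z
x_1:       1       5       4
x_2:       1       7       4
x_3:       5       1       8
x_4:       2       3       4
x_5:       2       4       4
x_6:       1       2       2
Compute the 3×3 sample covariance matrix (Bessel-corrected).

Step 1 — column means:
  mean(X) = (1 + 1 + 5 + 2 + 2 + 1) / 6 = 12/6 = 2
  mean(Y) = (5 + 7 + 1 + 3 + 4 + 2) / 6 = 22/6 = 3.6667
  mean(Z) = (4 + 4 + 8 + 4 + 4 + 2) / 6 = 26/6 = 4.3333

Step 2 — sample covariance S[i,j] = (1/(n-1)) · Σ_k (x_{k,i} - mean_i) · (x_{k,j} - mean_j), with n-1 = 5.
  S[X,X] = ((-1)·(-1) + (-1)·(-1) + (3)·(3) + (0)·(0) + (0)·(0) + (-1)·(-1)) / 5 = 12/5 = 2.4
  S[X,Y] = ((-1)·(1.3333) + (-1)·(3.3333) + (3)·(-2.6667) + (0)·(-0.6667) + (0)·(0.3333) + (-1)·(-1.6667)) / 5 = -11/5 = -2.2
  S[X,Z] = ((-1)·(-0.3333) + (-1)·(-0.3333) + (3)·(3.6667) + (0)·(-0.3333) + (0)·(-0.3333) + (-1)·(-2.3333)) / 5 = 14/5 = 2.8
  S[Y,Y] = ((1.3333)·(1.3333) + (3.3333)·(3.3333) + (-2.6667)·(-2.6667) + (-0.6667)·(-0.6667) + (0.3333)·(0.3333) + (-1.6667)·(-1.6667)) / 5 = 23.3333/5 = 4.6667
  S[Y,Z] = ((1.3333)·(-0.3333) + (3.3333)·(-0.3333) + (-2.6667)·(3.6667) + (-0.6667)·(-0.3333) + (0.3333)·(-0.3333) + (-1.6667)·(-2.3333)) / 5 = -7.3333/5 = -1.4667
  S[Z,Z] = ((-0.3333)·(-0.3333) + (-0.3333)·(-0.3333) + (3.6667)·(3.6667) + (-0.3333)·(-0.3333) + (-0.3333)·(-0.3333) + (-2.3333)·(-2.3333)) / 5 = 19.3333/5 = 3.8667

S is symmetric (S[j,i] = S[i,j]). Assembling:

S = [[2.4, -2.2, 2.8],
 [-2.2, 4.6667, -1.4667],
 [2.8, -1.4667, 3.8667]]


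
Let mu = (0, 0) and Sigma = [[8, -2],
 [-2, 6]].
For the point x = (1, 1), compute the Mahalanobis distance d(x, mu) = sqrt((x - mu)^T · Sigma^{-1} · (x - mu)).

Step 1 — centre the observation: (x - mu) = (1, 1).

Step 2 — invert Sigma. det(Sigma) = 8·6 - (-2)² = 44.
  Sigma^{-1} = (1/det) · [[d, -b], [-b, a]] = [[0.1364, 0.0455],
 [0.0455, 0.1818]].

Step 3 — form the quadratic (x - mu)^T · Sigma^{-1} · (x - mu):
  Sigma^{-1} · (x - mu) = (0.1818, 0.2273).
  (x - mu)^T · [Sigma^{-1} · (x - mu)] = (1)·(0.1818) + (1)·(0.2273) = 0.4091.

Step 4 — take square root: d = √(0.4091) ≈ 0.6396.

d(x, mu) = √(0.4091) ≈ 0.6396


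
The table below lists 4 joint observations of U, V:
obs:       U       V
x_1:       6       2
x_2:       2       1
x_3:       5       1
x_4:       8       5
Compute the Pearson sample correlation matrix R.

Step 1 — column means:
  mean(U) = (6 + 2 + 5 + 8) / 4 = 21/4 = 5.25
  mean(V) = (2 + 1 + 1 + 5) / 4 = 9/4 = 2.25

Step 2 — sample variances and covariances s[i,j] = (1/(n-1)) · Σ_k (x_{k,i} - mean_i) · (x_{k,j} - mean_j), with n-1 = 3:
  s[U,U] = ((0.75)·(0.75) + (-3.25)·(-3.25) + (-0.25)·(-0.25) + (2.75)·(2.75)) / 3 = 18.75/3 = 6.25
  s[U,V] = ((0.75)·(-0.25) + (-3.25)·(-1.25) + (-0.25)·(-1.25) + (2.75)·(2.75)) / 3 = 11.75/3 = 3.9167
  s[V,V] = ((-0.25)·(-0.25) + (-1.25)·(-1.25) + (-1.25)·(-1.25) + (2.75)·(2.75)) / 3 = 10.75/3 = 3.5833
  Sample standard deviations s_i = √(s[i,i]):
  s(U) = √(6.25) = 2.5
  s(V) = √(3.5833) = 1.893

Step 3 — r_{ij} = s_{ij} / (s_i · s_j):
  r[U,U] = 1 (diagonal).
  r[U,V] = 3.9167 / (2.5 · 1.893) = 3.9167 / 4.7324 = 0.8276
  r[V,V] = 1 (diagonal).

R is symmetric with unit diagonal. Assembling:

R = [[1, 0.8276],
 [0.8276, 1]]
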